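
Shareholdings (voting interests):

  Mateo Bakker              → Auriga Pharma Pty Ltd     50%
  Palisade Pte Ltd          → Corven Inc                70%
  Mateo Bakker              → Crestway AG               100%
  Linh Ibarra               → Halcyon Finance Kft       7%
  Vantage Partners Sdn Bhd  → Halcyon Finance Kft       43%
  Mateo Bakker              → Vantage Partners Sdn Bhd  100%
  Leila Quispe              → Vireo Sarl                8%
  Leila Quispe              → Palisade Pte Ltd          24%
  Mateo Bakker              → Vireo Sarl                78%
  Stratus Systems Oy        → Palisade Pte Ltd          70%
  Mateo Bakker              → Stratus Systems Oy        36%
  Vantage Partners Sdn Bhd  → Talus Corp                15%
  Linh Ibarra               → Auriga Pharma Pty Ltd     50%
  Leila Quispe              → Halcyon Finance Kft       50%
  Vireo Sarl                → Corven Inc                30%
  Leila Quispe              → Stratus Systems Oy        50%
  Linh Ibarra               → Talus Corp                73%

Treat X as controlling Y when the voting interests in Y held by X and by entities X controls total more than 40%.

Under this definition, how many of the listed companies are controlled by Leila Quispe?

4

Leila holds 50% of Stratus, so Leila controls Stratus.
Stratus and Leila together hold 70% + 24% = 94% of Palisade, so Leila controls Palisade.
Leila holds 50% of Halcyon, so Leila controls Halcyon.
Palisade holds 70% of Corven, so Leila controls Corven.
No other company's threshold is met.
Leila controls 4 companies.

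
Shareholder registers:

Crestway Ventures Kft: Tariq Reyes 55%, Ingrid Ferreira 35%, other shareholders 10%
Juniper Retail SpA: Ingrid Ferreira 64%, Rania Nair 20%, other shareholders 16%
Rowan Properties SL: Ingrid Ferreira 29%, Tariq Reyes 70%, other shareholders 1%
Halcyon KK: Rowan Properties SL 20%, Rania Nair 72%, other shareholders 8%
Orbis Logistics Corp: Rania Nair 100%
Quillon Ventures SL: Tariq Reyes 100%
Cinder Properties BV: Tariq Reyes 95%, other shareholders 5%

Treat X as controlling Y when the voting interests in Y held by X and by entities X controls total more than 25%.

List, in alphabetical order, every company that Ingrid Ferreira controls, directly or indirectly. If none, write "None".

Crestway Ventures Kft, Juniper Retail SpA, Rowan Properties SL

Ingrid holds 35% of Crestway, so Ingrid controls Crestway.
Ingrid holds 64% of Juniper, so Ingrid controls Juniper.
Ingrid holds 29% of Rowan, so Ingrid controls Rowan.
No other company's threshold is met.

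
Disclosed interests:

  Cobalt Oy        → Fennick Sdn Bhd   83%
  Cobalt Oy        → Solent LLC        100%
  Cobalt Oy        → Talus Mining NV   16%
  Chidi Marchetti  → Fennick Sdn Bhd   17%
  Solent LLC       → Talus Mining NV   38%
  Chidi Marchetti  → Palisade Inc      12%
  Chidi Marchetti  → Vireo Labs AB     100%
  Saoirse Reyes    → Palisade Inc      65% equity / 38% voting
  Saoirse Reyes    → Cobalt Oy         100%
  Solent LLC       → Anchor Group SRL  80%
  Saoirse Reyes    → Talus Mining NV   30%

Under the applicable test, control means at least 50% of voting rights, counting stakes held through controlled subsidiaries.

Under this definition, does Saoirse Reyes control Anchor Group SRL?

Yes

Saoirse holds 100% of Cobalt, so Saoirse controls Cobalt.
Cobalt holds 100% of Solent, so Saoirse controls Solent.
Solent holds 80% of Anchor, so Saoirse controls Anchor.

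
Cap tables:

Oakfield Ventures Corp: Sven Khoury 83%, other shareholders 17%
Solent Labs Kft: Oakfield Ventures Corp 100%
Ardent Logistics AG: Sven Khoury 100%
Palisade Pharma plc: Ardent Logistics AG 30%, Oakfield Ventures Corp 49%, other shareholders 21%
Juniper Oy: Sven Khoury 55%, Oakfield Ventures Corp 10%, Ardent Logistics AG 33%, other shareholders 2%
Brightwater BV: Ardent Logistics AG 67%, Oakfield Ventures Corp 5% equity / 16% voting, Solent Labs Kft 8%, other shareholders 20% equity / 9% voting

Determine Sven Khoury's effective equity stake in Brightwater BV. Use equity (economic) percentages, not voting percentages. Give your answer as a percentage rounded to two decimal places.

Sven reaches Brightwater along 3 paths.
Via Ardent: 100% × 67% = 67%.
Via Oakfield: 83% × 5% = 4.15%.
Via Oakfield → Solent: 83% × 100% × 8% = 6.64%.
Total: 67% + 4.15% + 6.64% = 77.79%.

77.79%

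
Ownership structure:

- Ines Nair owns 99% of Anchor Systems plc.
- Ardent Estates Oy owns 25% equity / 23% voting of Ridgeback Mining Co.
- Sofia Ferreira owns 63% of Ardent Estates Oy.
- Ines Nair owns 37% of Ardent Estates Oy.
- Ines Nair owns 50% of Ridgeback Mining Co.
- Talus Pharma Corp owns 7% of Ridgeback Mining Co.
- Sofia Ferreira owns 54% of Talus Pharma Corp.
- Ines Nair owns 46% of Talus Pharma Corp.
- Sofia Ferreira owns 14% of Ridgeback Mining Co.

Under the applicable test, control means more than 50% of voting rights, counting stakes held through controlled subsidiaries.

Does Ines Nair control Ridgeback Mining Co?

No

Ines holds 99% of Anchor, so Ines controls Anchor.
In Ridgeback, Ines's side holds only 50%, not > 50%.
So Ines does not control Ridgeback.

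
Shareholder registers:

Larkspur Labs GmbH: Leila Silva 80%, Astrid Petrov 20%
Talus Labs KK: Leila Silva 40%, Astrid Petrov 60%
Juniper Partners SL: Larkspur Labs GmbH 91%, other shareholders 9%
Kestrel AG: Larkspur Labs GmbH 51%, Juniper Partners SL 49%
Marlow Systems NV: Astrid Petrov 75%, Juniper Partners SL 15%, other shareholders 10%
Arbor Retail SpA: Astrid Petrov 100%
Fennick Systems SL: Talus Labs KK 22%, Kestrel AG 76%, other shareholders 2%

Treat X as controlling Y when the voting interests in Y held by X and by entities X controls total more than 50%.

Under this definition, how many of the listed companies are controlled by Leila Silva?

4

Leila holds 80% of Larkspur, so Leila controls Larkspur.
Larkspur holds 91% of Juniper, so Leila controls Juniper.
Larkspur and Juniper together hold 51% + 49% = 100% of Kestrel, so Leila controls Kestrel.
Kestrel holds 76% of Fennick, so Leila controls Fennick.
No other company's threshold is met.
Leila controls 4 companies.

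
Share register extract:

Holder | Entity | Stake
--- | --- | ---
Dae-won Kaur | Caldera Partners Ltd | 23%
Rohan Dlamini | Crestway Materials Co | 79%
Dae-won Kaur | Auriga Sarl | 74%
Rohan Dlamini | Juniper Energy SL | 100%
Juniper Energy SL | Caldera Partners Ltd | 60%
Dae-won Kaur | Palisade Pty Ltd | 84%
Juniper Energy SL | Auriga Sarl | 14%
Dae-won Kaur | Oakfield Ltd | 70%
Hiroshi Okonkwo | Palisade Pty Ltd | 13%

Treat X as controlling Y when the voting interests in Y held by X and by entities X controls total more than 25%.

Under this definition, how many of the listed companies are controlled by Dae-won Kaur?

3

Dae-won holds 70% of Oakfield, so Dae-won controls Oakfield.
Dae-won holds 74% of Auriga, so Dae-won controls Auriga.
Dae-won holds 84% of Palisade, so Dae-won controls Palisade.
No other company's threshold is met.
Dae-won controls 3 companies.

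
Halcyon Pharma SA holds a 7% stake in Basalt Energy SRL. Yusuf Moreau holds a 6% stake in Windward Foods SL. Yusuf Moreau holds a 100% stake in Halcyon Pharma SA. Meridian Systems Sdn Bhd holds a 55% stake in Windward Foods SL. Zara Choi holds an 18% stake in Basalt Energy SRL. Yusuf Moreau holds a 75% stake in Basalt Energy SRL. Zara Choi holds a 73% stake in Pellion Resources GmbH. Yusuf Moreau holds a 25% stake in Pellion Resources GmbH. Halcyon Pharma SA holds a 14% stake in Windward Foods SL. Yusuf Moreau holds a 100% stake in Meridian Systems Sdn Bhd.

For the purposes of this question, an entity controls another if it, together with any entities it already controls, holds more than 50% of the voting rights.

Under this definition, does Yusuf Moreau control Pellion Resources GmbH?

No

Yusuf holds 100% of Meridian, so Yusuf controls Meridian.
Yusuf holds 100% of Halcyon, so Yusuf controls Halcyon.
Halcyon and Yusuf together hold 7% + 75% = 82% of Basalt, so Yusuf controls Basalt.
Halcyon and Meridian and Yusuf together hold 14% + 55% + 6% = 75% of Windward, so Yusuf controls Windward.
In Pellion, Yusuf's side holds only 25%, not > 50%.
So Yusuf does not control Pellion.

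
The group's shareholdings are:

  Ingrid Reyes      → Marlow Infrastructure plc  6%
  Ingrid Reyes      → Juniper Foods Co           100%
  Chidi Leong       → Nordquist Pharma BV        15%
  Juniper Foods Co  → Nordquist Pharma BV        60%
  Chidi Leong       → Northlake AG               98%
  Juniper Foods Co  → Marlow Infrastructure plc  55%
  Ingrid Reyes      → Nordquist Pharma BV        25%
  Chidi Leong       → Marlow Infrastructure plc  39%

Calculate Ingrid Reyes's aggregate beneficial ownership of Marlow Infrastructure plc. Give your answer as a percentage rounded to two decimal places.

61.00%

Ingrid reaches Marlow along 2 paths.
Via Juniper: 100% × 55% = 55%.
Direct stake: 6% = 6%.
Total: 55% + 6% = 61%.
Rounded: 61.00%.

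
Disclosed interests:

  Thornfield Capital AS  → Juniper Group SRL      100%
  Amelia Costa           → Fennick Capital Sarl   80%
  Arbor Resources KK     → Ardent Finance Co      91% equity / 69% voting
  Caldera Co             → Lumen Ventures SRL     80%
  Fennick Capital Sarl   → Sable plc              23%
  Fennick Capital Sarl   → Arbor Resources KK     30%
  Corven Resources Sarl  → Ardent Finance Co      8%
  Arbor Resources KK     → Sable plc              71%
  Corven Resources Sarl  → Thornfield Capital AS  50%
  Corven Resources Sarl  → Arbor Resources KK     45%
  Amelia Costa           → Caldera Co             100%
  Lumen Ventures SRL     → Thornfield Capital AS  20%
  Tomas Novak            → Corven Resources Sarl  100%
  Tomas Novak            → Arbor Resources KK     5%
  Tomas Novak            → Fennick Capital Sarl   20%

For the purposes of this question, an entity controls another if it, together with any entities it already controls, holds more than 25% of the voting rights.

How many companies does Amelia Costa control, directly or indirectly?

Amelia holds 80% of Fennick, so Amelia controls Fennick.
Amelia holds 100% of Caldera, so Amelia controls Caldera.
Fennick holds 30% of Arbor, so Amelia controls Arbor.
Caldera holds 80% of Lumen, so Amelia controls Lumen.
Arbor and Fennick together hold 71% + 23% = 94% of Sable, so Amelia controls Sable.
Arbor holds 69% of Ardent, so Amelia controls Ardent.
No other company's threshold is met.
Amelia controls 6 companies.

6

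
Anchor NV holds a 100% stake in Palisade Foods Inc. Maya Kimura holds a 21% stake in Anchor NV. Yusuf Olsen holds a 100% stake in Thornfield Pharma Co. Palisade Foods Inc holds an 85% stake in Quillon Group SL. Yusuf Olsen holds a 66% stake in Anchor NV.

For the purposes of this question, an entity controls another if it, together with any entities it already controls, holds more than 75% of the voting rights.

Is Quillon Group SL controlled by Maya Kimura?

Maya's largest direct stake is 21% in Anchor, which does not meet the threshold, so Maya controls no company.
Neither Maya nor any entity Maya controls holds any voting interest in Quillon.
So Maya does not control Quillon.

No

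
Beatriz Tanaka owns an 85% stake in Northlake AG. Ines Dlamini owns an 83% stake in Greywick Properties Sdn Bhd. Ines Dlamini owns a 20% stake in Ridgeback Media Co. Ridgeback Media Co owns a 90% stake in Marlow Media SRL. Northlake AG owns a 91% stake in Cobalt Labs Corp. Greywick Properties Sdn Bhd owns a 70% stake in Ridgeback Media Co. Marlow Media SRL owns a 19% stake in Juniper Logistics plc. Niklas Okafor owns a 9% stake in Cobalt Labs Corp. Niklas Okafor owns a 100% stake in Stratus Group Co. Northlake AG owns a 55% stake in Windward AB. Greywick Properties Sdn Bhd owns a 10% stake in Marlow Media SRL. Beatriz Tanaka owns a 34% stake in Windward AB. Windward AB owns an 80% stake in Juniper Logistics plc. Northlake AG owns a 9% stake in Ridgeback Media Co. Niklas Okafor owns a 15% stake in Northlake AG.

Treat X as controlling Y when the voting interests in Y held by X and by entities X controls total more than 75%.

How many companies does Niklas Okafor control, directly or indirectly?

Niklas holds 100% of Stratus, so Niklas controls Stratus.
No other company's threshold is met.
Niklas controls 1 company.

1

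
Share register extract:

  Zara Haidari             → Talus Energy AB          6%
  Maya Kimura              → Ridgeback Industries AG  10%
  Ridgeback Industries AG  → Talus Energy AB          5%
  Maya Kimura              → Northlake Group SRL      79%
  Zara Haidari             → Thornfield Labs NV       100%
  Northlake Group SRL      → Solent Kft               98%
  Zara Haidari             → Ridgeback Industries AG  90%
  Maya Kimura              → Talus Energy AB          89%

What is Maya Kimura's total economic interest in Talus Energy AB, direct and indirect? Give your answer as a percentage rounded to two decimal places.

Maya reaches Talus along 2 paths.
Via Ridgeback: 10% × 5% = 0.5%.
Direct stake: 89% = 89%.
Total: 0.5% + 89% = 89.5%.
Rounded: 89.50%.

89.50%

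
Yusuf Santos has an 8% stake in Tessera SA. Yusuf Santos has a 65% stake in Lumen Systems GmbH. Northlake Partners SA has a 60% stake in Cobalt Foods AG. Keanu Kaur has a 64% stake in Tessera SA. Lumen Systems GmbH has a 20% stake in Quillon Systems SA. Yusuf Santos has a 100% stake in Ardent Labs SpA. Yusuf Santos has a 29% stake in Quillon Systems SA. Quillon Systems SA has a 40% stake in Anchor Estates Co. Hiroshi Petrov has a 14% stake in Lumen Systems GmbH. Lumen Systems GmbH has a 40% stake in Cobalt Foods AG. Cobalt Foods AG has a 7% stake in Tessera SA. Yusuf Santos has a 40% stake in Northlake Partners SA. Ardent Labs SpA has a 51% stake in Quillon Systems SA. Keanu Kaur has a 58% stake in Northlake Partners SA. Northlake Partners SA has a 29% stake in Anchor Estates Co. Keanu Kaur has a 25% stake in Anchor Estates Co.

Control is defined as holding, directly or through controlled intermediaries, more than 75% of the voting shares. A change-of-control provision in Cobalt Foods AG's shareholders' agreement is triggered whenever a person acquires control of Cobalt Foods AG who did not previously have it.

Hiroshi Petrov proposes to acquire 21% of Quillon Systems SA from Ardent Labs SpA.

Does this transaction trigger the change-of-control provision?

No

The purchase adds only to Hiroshi's holdings (Ardent's stake shrinks), so Hiroshi is the only person who could newly come to control Cobalt.
Hiroshi's largest direct stake is 14% in Lumen, which does not meet the threshold, so Hiroshi controls no company.
Neither Hiroshi nor any entity Hiroshi controls holds any voting interest in Cobalt.
So before the transaction, Hiroshi does not control Cobalt.
After the purchase, Hiroshi holds 21% of Quillon directly, and Ardent's stake falls to 30%.
Hiroshi's side now holds 21% of Quillon, not > 75%, so Hiroshi still does not control Quillon.
After the transaction, neither Hiroshi nor any entity Hiroshi controls holds a voting interest in Cobalt, so Hiroshi still does not control it.
No new person acquires control, so the clause is not triggered.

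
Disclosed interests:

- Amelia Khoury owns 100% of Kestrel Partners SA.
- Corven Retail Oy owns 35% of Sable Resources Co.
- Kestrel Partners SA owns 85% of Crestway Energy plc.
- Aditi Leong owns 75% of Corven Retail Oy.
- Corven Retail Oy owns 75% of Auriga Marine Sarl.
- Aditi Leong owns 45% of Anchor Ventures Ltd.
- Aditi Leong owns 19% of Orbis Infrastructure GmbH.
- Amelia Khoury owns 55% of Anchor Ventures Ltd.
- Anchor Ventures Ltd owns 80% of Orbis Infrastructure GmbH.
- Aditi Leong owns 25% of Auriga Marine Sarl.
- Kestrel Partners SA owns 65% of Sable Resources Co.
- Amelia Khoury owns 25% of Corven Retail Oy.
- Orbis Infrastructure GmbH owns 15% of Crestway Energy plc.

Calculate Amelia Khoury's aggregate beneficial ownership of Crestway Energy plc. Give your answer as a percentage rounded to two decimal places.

91.60%

Amelia reaches Crestway along 2 paths.
Via Anchor → Orbis: 55% × 80% × 15% = 6.6%.
Via Kestrel: 100% × 85% = 85%.
Total: 6.6% + 85% = 91.6%.
Rounded: 91.60%.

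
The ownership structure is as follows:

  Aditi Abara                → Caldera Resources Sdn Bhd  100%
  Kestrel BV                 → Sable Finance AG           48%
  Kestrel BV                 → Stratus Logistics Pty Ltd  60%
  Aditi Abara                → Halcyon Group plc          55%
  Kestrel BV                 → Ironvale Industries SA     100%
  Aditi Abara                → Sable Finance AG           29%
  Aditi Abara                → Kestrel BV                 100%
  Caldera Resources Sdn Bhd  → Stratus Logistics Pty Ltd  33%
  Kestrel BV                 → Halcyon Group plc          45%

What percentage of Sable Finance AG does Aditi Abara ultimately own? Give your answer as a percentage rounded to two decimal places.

Aditi reaches Sable along 2 paths.
Direct stake: 29% = 29%.
Via Kestrel: 100% × 48% = 48%.
Total: 29% + 48% = 77%.
Rounded: 77.00%.

77.00%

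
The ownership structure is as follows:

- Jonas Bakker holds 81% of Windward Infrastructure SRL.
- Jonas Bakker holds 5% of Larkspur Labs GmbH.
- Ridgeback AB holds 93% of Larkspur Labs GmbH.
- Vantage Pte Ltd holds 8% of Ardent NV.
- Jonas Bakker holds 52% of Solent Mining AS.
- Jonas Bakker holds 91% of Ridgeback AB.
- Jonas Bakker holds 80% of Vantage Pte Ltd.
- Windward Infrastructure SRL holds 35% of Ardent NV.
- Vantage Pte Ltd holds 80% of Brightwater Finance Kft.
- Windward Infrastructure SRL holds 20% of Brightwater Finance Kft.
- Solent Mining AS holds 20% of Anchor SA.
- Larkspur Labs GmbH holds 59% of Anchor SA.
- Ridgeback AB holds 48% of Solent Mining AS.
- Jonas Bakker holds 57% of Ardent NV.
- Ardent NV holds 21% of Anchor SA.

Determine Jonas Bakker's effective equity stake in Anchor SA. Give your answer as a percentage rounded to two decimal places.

Jonas reaches Anchor along 7 paths.
Via Solent: 52% × 20% = 10.4%.
Via Ridgeback → Solent: 91% × 48% × 20% = 8.736%.
Via Ridgeback → Larkspur: 91% × 93% × 59% = 49.9317%.
Via Larkspur: 5% × 59% = 2.95%.
Via Ardent: 57% × 21% = 11.97%.
Via Windward → Ardent: 81% × 35% × 21% = 5.9535%.
Via Vantage → Ardent: 80% × 8% × 21% = 1.344%.
Total: 10.4% + 8.736% + 49.9317% + 2.95% + 11.97% + 5.9535% + 1.344% = 91.2852%.
Rounded: 91.29%.

91.29%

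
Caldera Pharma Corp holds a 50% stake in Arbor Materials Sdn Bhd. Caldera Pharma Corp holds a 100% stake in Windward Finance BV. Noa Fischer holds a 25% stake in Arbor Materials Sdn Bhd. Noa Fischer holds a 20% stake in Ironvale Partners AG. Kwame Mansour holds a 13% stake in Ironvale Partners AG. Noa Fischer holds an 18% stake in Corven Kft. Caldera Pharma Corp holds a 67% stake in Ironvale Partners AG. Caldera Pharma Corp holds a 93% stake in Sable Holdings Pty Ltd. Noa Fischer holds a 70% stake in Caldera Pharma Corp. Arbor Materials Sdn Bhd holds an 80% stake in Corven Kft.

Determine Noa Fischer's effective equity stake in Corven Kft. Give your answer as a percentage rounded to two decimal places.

Noa reaches Corven along 3 paths.
Direct stake: 18% = 18%.
Via Caldera → Arbor: 70% × 50% × 80% = 28%.
Via Arbor: 25% × 80% = 20%.
Total: 18% + 28% + 20% = 66%.
Rounded: 66.00%.

66.00%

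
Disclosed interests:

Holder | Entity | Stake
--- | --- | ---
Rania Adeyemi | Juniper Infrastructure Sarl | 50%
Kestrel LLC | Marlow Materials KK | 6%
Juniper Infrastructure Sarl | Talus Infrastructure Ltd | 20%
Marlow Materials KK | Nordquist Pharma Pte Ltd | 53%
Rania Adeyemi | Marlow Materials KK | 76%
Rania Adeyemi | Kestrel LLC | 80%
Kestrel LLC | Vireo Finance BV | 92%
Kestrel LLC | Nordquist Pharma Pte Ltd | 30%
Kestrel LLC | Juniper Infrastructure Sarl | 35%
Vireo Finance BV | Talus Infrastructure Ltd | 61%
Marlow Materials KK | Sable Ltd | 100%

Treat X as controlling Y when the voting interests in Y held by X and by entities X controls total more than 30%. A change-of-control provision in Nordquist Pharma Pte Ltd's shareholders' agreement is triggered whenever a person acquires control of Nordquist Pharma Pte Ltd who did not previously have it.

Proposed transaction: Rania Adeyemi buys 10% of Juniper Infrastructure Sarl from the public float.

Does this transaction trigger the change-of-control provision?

The purchase changes only Rania's holdings, so Rania is the only person who could newly come to control Nordquist.
Rania holds 80% of Kestrel, so Rania controls Kestrel.
Kestrel and Rania together hold 6% + 76% = 82% of Marlow, so Rania controls Marlow.
Kestrel and Marlow together hold 30% + 53% = 83% of Nordquist, so Rania controls Nordquist.
So Rania already controls Nordquist before the transaction.
After the purchase, Rania's direct stake in Juniper rises to 50% + 10% = 60%.
Rania controlled Nordquist already, so this is not a new person acquiring control; every other person's position is unchanged or reduced.
No new person acquires control, so the clause is not triggered.

No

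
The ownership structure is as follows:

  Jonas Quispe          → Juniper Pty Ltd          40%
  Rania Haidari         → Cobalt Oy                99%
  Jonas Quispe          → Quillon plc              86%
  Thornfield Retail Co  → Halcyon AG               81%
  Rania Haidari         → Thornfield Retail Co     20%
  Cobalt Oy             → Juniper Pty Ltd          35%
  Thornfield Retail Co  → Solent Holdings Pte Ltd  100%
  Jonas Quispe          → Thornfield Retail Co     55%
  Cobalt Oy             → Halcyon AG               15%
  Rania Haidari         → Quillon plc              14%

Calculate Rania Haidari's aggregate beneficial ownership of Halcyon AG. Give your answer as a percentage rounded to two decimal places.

Rania reaches Halcyon along 2 paths.
Via Cobalt: 99% × 15% = 14.85%.
Via Thornfield: 20% × 81% = 16.2%.
Total: 14.85% + 16.2% = 31.05%.

31.05%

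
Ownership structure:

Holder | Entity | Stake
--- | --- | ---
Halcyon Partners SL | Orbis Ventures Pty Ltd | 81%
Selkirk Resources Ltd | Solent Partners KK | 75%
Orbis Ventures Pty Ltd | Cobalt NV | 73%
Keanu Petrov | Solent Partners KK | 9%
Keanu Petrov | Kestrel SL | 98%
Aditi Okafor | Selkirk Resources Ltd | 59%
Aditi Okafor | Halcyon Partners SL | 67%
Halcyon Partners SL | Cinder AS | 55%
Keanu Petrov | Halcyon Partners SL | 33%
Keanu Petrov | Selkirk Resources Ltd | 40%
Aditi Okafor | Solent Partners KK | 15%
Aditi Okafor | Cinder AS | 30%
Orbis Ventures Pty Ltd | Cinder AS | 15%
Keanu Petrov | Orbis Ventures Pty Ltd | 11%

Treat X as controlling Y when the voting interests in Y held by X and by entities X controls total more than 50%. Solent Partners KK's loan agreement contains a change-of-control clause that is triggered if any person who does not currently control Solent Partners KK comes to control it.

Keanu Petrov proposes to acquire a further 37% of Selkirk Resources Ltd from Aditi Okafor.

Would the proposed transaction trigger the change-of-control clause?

Yes

The purchase adds only to Keanu's holdings (Aditi's stake shrinks), so Keanu is the only person who could newly come to control Solent.
Keanu holds 98% of Kestrel, so Keanu controls Kestrel.
In Solent, Keanu's side holds only 9%, not > 50%.
So before the transaction, Keanu does not control Solent.
After the purchase, Keanu's direct stake in Selkirk rises to 40% + 37% = 77%, and Aditi's stake falls to 22%.
Keanu holds 77% of Selkirk, so Keanu controls Selkirk.
Keanu and Selkirk together hold 9% + 75% = 84% of Solent, so Keanu controls Solent.
Keanu did not control Solent before and does after, so the clause is triggered.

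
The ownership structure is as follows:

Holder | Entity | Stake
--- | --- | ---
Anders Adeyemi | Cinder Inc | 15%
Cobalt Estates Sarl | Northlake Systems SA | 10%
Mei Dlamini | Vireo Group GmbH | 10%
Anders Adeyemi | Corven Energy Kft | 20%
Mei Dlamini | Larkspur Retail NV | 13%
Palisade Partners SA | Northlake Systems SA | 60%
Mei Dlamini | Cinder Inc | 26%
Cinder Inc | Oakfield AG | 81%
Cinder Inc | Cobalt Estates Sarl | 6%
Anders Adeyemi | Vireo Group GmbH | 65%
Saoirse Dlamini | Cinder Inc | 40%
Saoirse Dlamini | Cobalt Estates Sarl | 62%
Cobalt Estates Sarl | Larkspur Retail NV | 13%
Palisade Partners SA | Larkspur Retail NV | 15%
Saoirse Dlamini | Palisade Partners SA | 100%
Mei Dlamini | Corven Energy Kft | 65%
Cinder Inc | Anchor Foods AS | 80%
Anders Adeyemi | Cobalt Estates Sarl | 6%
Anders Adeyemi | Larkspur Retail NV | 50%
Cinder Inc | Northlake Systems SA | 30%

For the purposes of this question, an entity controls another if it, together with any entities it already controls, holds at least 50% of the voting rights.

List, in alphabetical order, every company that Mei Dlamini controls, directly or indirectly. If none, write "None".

Mei holds 65% of Corven, so Mei controls Corven.
No other company's threshold is met.

Corven Energy Kft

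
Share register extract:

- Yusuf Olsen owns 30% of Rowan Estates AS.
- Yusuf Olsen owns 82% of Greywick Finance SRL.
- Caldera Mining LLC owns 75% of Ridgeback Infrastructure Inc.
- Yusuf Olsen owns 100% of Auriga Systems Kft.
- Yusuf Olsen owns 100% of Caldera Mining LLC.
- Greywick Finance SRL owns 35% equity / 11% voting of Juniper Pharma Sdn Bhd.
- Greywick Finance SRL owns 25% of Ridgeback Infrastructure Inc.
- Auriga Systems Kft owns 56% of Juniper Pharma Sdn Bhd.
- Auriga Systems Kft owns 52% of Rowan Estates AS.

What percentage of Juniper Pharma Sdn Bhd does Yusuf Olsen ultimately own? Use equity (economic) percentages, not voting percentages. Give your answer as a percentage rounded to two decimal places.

Yusuf reaches Juniper along 2 paths.
Via Auriga: 100% × 56% = 56%.
Via Greywick: 82% × 35% = 28.7%.
Total: 56% + 28.7% = 84.7%.
Rounded: 84.70%.

84.70%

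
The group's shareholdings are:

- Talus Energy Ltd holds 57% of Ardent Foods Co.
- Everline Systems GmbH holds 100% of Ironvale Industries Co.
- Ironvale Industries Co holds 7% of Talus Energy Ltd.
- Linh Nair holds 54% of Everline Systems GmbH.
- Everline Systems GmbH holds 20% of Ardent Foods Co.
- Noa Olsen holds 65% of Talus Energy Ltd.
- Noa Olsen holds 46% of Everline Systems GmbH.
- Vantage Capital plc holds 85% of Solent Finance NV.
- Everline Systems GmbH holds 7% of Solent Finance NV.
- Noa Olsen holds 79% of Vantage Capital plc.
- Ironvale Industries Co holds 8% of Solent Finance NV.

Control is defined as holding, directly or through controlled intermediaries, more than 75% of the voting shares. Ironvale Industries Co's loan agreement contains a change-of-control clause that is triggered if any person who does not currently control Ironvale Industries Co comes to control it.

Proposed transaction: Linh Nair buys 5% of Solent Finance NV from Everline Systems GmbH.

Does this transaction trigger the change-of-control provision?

No

The purchase adds only to Linh's holdings (Everline's stake shrinks), so Linh is the only person who could newly come to control Ironvale.
Linh's largest direct stake is 54% in Everline, which does not meet the threshold, so Linh controls no company.
Neither Linh nor any entity Linh controls holds any voting interest in Ironvale.
So before the transaction, Linh does not control Ironvale.
After the purchase, Linh holds 5% of Solent directly, and Everline's stake falls to 2%.
Linh's side now holds 5% of Solent, not > 75%, so Linh still does not control Solent.
After the transaction, neither Linh nor any entity Linh controls holds a voting interest in Ironvale, so Linh still does not control it.
No new person acquires control, so the clause is not triggered.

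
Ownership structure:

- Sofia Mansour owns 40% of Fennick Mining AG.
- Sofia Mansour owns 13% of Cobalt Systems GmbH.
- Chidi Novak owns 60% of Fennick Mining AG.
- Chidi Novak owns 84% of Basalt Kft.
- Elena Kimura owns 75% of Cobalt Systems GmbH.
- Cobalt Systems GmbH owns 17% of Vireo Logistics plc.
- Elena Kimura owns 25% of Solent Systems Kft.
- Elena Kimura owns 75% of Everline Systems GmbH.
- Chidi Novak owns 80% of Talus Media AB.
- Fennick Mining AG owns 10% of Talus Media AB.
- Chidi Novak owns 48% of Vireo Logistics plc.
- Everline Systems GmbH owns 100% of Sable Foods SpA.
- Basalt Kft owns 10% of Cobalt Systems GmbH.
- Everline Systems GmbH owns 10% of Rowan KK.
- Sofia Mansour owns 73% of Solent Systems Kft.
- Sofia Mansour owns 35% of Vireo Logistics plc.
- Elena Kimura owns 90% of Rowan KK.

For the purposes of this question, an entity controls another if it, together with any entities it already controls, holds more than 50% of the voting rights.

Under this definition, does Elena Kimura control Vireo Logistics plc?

Elena holds 75% of Cobalt, so Elena controls Cobalt.
Elena holds 75% of Everline, so Elena controls Everline.
Everline and Elena together hold 10% + 90% = 100% of Rowan, so Elena controls Rowan.
Everline holds 100% of Sable, so Elena controls Sable.
In Vireo, Elena's side holds only 17%, not > 50%.
So Elena does not control Vireo.

No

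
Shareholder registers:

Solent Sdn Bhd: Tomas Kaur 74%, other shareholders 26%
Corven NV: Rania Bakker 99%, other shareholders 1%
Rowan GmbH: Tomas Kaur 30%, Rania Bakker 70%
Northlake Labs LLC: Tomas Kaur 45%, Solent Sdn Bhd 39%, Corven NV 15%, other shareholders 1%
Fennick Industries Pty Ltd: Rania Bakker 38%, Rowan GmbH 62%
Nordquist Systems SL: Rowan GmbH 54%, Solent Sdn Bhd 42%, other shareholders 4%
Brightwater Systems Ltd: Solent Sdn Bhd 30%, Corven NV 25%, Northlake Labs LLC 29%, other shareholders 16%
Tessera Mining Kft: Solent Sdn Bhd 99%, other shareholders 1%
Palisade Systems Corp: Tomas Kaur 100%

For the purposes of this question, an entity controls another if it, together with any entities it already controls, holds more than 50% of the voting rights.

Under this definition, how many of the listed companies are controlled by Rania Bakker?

4

Rania holds 99% of Corven, so Rania controls Corven.
Rania holds 70% of Rowan, so Rania controls Rowan.
Rania and Rowan together hold 38% + 62% = 100% of Fennick, so Rania controls Fennick.
Rowan holds 54% of Nordquist, so Rania controls Nordquist.
No other company's threshold is met.
Rania controls 4 companies.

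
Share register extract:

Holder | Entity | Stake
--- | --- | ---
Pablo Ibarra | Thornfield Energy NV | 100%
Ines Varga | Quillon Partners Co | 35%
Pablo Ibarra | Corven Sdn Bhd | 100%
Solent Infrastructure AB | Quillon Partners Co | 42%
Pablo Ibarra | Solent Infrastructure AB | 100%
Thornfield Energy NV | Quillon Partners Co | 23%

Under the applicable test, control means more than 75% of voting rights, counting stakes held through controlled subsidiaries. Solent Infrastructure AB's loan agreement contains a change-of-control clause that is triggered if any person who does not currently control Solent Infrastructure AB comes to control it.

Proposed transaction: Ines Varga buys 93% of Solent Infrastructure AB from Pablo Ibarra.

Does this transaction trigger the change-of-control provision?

Yes

The purchase adds only to Ines's holdings (Pablo's stake shrinks), so Ines is the only person who could newly come to control Solent.
Ines's largest direct stake is 35% in Quillon, which does not meet the threshold, so Ines controls no company.
Neither Ines nor any entity Ines controls holds any voting interest in Solent.
So before the transaction, Ines does not control Solent.
After the purchase, Ines holds 93% of Solent directly, and Pablo's stake falls to 7%.
Ines holds 93% of Solent, so Ines controls Solent.
Ines did not control Solent before and does after, so the clause is triggered.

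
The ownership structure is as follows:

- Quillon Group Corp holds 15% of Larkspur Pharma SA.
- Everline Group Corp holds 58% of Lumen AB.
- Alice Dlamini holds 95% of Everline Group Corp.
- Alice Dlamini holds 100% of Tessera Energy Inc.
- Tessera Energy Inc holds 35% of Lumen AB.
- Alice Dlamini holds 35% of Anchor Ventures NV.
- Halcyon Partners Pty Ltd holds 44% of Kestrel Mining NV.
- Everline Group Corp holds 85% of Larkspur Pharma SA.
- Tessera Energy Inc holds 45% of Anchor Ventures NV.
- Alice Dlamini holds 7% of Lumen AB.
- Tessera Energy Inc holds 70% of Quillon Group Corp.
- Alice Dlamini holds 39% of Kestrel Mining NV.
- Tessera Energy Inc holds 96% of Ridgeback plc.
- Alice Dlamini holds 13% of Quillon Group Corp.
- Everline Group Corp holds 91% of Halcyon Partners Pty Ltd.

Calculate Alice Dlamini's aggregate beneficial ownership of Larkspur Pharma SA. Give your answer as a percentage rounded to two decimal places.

Alice reaches Larkspur along 3 paths.
Via Everline: 95% × 85% = 80.75%.
Via Tessera → Quillon: 100% × 70% × 15% = 10.5%.
Via Quillon: 13% × 15% = 1.95%.
Total: 80.75% + 10.5% + 1.95% = 93.2%.
Rounded: 93.20%.

93.20%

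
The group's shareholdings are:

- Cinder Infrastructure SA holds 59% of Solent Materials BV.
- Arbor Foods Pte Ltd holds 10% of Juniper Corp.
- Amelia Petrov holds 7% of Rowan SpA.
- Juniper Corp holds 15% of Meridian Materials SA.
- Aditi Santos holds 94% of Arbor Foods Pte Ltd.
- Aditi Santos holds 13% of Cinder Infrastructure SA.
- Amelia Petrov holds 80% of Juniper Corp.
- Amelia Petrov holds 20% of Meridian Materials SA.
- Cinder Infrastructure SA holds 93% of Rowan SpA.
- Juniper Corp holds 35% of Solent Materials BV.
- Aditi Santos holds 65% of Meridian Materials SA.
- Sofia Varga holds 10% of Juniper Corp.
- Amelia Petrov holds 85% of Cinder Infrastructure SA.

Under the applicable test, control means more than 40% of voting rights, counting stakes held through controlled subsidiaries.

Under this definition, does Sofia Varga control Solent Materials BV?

Sofia's largest direct stake is 10% in Juniper, which does not meet the threshold, so Sofia controls no company.
Neither Sofia nor any entity Sofia controls holds any voting interest in Solent.
So Sofia does not control Solent.

No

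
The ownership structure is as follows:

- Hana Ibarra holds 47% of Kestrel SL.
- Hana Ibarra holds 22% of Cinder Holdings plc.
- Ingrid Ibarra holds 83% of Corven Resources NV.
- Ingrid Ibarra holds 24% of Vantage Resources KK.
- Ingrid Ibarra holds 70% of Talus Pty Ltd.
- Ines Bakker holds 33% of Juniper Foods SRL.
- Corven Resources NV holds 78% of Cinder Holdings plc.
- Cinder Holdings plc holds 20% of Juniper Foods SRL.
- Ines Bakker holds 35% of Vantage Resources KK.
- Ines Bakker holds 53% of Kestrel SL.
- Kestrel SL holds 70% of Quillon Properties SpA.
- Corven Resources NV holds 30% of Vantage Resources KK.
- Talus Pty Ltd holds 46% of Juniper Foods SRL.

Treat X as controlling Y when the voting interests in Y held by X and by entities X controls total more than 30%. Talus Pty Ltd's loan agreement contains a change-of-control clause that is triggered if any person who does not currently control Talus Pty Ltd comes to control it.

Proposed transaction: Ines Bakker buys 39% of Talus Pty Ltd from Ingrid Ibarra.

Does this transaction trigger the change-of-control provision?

The purchase adds only to Ines's holdings (Ingrid's stake shrinks), so Ines is the only person who could newly come to control Talus.
Ines holds 53% of Kestrel, so Ines controls Kestrel.
Ines holds 35% of Vantage, so Ines controls Vantage.
Kestrel holds 70% of Quillon, so Ines controls Quillon.
Ines holds 33% of Juniper, so Ines controls Juniper.
Neither Ines nor any entity Ines controls holds any voting interest in Talus.
So before the transaction, Ines does not control Talus.
After the purchase, Ines holds 39% of Talus directly, and Ingrid's stake falls to 31%.
Ines holds 39% of Talus, so Ines controls Talus.
Ines did not control Talus before and does after, so the clause is triggered.

Yes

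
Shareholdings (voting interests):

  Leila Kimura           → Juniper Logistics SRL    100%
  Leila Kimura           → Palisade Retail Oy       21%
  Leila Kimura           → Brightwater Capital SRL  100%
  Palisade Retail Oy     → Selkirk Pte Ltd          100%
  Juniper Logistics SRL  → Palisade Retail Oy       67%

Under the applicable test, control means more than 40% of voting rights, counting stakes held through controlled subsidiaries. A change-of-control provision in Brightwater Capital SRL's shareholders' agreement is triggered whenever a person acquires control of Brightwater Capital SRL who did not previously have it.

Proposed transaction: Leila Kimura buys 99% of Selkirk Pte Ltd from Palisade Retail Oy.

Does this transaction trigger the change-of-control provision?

The purchase adds only to Leila's holdings (Palisade's stake shrinks), so Leila is the only person who could newly come to control Brightwater.
Leila holds 100% of Brightwater, so Leila controls Brightwater.
So Leila already controls Brightwater before the transaction.
After the purchase, Leila holds 99% of Selkirk directly, and Palisade's stake falls to 1%.
Leila controlled Brightwater already, so this is not a new person acquiring control; every other person's position is unchanged or reduced.
No new person acquires control, so the clause is not triggered.

No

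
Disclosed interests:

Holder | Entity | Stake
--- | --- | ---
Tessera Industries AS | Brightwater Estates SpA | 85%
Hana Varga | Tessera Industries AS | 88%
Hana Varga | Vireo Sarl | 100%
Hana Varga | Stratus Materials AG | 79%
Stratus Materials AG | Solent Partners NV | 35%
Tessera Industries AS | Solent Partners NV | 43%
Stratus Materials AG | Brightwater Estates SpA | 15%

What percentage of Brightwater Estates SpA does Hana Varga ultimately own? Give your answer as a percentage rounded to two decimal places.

86.65%

Hana reaches Brightwater along 2 paths.
Via Stratus: 79% × 15% = 11.85%.
Via Tessera: 88% × 85% = 74.8%.
Total: 11.85% + 74.8% = 86.65%.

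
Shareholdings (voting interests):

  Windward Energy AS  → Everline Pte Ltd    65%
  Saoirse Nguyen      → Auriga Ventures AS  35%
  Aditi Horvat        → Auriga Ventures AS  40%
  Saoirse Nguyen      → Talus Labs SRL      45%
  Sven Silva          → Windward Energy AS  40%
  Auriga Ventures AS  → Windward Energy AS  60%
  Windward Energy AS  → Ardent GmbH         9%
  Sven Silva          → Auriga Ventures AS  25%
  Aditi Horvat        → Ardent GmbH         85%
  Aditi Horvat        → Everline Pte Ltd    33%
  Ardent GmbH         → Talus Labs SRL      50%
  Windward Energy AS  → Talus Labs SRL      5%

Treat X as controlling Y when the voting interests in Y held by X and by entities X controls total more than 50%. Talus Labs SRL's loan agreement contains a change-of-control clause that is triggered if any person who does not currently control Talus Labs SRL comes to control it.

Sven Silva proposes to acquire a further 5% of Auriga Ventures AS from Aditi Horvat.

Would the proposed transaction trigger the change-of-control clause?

The purchase adds only to Sven's holdings (Aditi's stake shrinks), so Sven is the only person who could newly come to control Talus.
Sven's largest direct stake is 40% in Windward, which does not meet the threshold, so Sven controls no company.
Neither Sven nor any entity Sven controls holds any voting interest in Talus.
So before the transaction, Sven does not control Talus.
After the purchase, Sven's direct stake in Auriga rises to 25% + 5% = 30%, and Aditi's stake falls to 35%.
Sven's side now holds 30% of Auriga, not > 50%, so Sven still does not control Auriga.
After the transaction, neither Sven nor any entity Sven controls holds a voting interest in Talus, so Sven still does not control it.
No new person acquires control, so the clause is not triggered.

No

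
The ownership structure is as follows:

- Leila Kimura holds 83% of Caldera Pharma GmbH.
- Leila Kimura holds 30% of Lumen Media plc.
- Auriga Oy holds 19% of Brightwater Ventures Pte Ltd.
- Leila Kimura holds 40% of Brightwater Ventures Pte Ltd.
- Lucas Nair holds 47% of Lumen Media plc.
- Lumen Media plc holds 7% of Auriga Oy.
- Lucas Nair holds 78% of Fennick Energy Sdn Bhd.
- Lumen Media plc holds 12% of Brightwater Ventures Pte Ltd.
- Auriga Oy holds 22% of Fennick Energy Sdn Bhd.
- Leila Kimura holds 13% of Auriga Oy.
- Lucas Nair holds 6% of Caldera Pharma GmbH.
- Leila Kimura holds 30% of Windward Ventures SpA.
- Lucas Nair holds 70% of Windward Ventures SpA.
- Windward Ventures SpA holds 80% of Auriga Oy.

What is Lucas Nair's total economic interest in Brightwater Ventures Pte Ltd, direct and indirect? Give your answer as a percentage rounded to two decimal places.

16.91%

Lucas reaches Brightwater along 3 paths.
Via Lumen: 47% × 12% = 5.64%.
Via Windward → Auriga: 70% × 80% × 19% = 10.64%.
Via Lumen → Auriga: 47% × 7% × 19% = 0.6251%.
Total: 5.64% + 10.64% + 0.6251% = 16.9051%.
Rounded: 16.91%.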